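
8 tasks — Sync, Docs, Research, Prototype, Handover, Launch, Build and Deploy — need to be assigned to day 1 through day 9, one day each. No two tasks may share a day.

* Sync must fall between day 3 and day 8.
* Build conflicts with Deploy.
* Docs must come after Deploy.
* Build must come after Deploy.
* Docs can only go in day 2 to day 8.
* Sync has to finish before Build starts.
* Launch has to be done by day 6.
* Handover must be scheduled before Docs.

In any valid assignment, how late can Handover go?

day 7

Downstream work caps Handover at day 7.
Handover at day 7 is achievable: Build in day 4; Research in day 5; Deploy in day 2; Docs in day 8; Launch in day 1; Sync in day 3; Prototype in day 6; Handover in day 7.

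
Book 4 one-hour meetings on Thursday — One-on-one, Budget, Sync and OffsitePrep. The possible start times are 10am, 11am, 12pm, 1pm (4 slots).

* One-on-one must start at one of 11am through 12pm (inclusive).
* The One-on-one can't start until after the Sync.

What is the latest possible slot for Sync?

11am

Downstream work caps Sync at 11am.
Sync at 11am is achievable: One-on-one in 12pm; OffsitePrep in 10am; Budget in 10am; Sync in 11am.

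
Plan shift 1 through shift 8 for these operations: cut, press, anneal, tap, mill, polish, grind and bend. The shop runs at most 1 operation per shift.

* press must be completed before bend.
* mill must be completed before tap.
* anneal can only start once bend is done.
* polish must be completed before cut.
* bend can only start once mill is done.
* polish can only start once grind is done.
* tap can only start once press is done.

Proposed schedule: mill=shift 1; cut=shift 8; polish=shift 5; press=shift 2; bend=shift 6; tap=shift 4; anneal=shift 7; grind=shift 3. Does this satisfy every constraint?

polish can only start once grind is done — holds.
bend can only start once mill is done — holds.
mill must be completed before tap — holds.
anneal can only start once bend is done — holds.
press must be completed before bend — holds.
tap can only start once press is done — holds.
polish must be completed before cut — holds.
The shop runs at most 1 operation per shift — holds.

Yes, all constraints hold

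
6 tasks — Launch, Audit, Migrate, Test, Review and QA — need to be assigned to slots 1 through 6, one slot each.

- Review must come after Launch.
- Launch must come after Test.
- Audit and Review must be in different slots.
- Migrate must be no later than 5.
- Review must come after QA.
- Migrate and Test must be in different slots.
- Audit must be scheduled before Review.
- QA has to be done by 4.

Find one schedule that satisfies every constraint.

Launch=3, Test=2, QA=1, Migrate=1, Review=4, Audit=1

Checking: Launch(3) before Review(4); Audit(1) before Review(4); Test(2) before Launch(3); QA(1) before Review(4); Migrate(1) != Test(2); Audit(1) != Review(4); Migrate=1 in [1,5]; QA=1 in [1,4].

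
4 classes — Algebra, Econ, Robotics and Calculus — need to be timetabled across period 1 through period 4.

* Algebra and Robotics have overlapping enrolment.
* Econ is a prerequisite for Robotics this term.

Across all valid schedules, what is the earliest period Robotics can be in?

Precedence pushes Robotics to at least period 2.
Robotics at period 2 is achievable: Calculus -> period 1, Robotics -> period 2, Algebra -> period 1, Econ -> period 1.

period 2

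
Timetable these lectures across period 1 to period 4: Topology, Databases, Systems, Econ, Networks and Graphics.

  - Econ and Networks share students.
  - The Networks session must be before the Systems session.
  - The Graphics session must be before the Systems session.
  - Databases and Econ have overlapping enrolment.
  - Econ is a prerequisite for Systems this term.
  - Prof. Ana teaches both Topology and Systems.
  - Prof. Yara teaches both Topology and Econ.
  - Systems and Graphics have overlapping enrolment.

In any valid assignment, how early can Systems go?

period 3

Precedence pushes Systems to at least period 2.
Systems at period 3 is achievable: Networks in period 2, Databases in period 2, Systems in period 3, Topology in period 2, Graphics in period 1, Econ in period 1.
Nothing earlier works — the conflict constraints rule out every period before period 3.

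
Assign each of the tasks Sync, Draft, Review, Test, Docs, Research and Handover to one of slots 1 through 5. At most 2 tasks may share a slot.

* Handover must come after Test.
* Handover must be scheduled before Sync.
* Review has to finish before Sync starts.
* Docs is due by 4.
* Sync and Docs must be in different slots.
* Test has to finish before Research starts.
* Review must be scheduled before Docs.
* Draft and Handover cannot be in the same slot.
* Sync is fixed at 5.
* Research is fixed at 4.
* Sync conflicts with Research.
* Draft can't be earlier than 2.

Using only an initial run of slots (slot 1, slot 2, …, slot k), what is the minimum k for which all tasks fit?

5

The precedence chain requires at least 3 distinct slots.
With at most 2 per slot and 7 tasks, at least 4 slots are needed.
Sync can't be placed before 5, so the schedule must run through at least slot 5.
5 works (last occupied slot: 5): for example Handover -> 3, Docs -> 2, Sync -> 5, Review -> 1, Test -> 1, Draft -> 2, Research -> 4.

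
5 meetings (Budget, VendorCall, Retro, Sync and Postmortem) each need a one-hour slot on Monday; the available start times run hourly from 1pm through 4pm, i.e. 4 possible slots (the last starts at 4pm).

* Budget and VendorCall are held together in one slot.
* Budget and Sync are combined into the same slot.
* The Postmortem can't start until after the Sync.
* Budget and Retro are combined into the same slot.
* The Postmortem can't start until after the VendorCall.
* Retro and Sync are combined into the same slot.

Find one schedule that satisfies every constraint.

Postmortem in 2pm, VendorCall in 1pm, Retro in 1pm, Sync in 1pm, Budget in 1pm

Checking: VendorCall(1pm) before Postmortem(2pm); Sync(1pm) before Postmortem(2pm); Budget = Retro = 1pm; Budget = Sync = 1pm; Retro = Sync = 1pm; Budget = VendorCall = 1pm.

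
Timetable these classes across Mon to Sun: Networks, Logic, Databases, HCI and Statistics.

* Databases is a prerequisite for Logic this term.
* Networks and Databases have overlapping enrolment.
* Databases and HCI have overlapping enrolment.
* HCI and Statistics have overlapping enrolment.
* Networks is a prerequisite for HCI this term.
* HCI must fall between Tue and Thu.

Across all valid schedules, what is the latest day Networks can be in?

Downstream work caps Networks at Wed.
Networks at Wed is achievable: Logic -> Tue, Networks -> Wed, Databases -> Mon, HCI -> Thu, Statistics -> Mon.

Wed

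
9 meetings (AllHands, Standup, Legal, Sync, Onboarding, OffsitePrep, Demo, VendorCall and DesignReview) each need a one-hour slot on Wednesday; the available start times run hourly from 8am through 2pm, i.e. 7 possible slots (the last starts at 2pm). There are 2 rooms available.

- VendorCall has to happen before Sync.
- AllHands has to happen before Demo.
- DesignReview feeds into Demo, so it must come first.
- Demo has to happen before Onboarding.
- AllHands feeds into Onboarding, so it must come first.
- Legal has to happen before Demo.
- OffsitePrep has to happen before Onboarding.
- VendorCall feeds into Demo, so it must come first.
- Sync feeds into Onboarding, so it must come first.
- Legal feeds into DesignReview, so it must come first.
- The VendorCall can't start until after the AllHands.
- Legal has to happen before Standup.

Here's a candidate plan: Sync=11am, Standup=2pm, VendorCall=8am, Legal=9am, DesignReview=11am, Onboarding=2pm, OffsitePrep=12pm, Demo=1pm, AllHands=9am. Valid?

No — it violates: The VendorCall can't start until after the AllHands

Legal feeds into DesignReview, so it must come first — holds.
VendorCall feeds into Demo, so it must come first — holds.
VendorCall has to happen before Sync — holds.
Legal has to happen before Standup — holds.
Demo has to happen before Onboarding — holds.
AllHands feeds into Onboarding, so it must come first — holds.
There are 2 rooms available — holds.
DesignReview feeds into Demo, so it must come first — holds.
Legal has to happen before Demo — holds.
Sync feeds into Onboarding, so it must come first — holds.
The VendorCall can't start until after the AllHands — violated.
AllHands has to happen before Demo — holds.
OffsitePrep has to happen before Onboarding — holds.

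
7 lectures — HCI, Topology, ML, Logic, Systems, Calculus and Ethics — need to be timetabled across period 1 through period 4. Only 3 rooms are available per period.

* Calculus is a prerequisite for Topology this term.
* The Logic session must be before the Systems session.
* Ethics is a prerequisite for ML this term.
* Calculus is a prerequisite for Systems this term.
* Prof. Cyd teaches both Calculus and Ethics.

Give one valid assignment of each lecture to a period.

Systems in period 2; HCI in period 1; ML in period 3; Topology in period 2; Calculus in period 1; Ethics in period 2; Logic in period 1

Checking: Calculus(period 1) before Topology(period 2); Logic(period 1) before Systems(period 2); Ethics(period 2) before ML(period 3); Calculus(period 1) before Systems(period 2); Calculus(period 1) != Ethics(period 2); max 3 per period (cap 3).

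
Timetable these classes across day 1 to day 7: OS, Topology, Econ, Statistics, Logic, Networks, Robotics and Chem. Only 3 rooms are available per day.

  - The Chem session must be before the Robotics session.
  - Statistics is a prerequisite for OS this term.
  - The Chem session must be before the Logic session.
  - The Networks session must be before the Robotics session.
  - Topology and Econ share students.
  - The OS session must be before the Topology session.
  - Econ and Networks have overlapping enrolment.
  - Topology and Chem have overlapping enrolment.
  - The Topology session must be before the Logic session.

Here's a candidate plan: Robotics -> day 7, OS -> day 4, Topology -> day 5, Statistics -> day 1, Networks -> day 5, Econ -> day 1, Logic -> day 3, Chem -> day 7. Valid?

No — it violates: The Chem session must be before the Logic session

The Chem session must be before the Robotics session — violated.
The OS session must be before the Topology session — holds.
Statistics is a prerequisite for OS this term — holds.
Only 3 rooms are available per day — holds.
The Networks session must be before the Robotics session — holds.
Topology and Econ share students — holds.
Topology and Chem have overlapping enrolment — holds.
The Chem session must be before the Logic session — violated.
Econ and Networks have overlapping enrolment — holds.
The Topology session must be before the Logic session — violated.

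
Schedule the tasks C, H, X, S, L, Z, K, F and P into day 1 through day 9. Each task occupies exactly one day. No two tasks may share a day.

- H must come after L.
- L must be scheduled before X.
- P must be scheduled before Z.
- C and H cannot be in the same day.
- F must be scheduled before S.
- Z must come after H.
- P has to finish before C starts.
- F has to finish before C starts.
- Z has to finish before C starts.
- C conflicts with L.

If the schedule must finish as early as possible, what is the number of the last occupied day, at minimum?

day 9

The precedence chain requires at least 4 distinct days.
With at most 1 per day and 9 tasks, at least 9 days are needed.
9 works (last occupied day: day 9): for example P -> day 3; F -> day 5; S -> day 8; L -> day 1; H -> day 2; C -> day 6; Z -> day 4; X -> day 7; K -> day 9.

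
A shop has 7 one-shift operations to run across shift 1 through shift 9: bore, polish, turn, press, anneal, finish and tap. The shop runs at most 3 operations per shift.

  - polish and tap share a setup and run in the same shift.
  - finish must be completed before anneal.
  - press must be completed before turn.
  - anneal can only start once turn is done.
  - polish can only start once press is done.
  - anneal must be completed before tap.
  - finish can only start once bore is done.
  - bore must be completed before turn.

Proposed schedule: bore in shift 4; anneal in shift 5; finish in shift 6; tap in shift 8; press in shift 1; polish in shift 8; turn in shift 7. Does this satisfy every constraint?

No. anneal can only start once turn is done is not satisfied.

polish and tap share a setup and run in the same shift — holds.
anneal can only start once turn is done — violated.
The shop runs at most 3 operations per shift — holds.
finish can only start once bore is done — holds.
bore must be completed before turn — holds.
press must be completed before turn — holds.
anneal must be completed before tap — holds.
finish must be completed before anneal — violated.
polish can only start once press is done — holds.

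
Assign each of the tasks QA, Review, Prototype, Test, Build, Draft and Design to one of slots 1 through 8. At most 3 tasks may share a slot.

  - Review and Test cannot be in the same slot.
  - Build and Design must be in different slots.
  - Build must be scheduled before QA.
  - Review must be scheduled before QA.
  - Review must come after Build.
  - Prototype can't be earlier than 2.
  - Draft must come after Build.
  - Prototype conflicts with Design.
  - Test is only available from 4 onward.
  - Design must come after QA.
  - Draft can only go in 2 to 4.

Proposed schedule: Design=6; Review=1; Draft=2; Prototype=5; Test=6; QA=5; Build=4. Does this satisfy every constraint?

Prototype conflicts with Design — holds.
Prototype can't be earlier than 2 — holds.
Build must be scheduled before QA — holds.
Review must be scheduled before QA — holds.
Draft can only go in 2 to 4 — holds.
Draft must come after Build — violated.
Review must come after Build — violated.
Build and Design must be in different slots — holds.
Review and Test cannot be in the same slot — holds.
At most 3 tasks may share a slot — holds.
Design must come after QA — holds.
Test is only available from 4 onward — holds.

Invalid. Review must come after Build.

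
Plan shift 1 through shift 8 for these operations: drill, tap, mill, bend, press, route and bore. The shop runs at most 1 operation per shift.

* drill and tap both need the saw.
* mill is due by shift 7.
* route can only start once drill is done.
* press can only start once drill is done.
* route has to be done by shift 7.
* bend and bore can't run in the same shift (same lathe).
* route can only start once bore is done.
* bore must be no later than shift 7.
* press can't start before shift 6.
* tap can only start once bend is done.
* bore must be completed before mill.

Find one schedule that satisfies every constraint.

tap in shift 7; bend in shift 5; drill in shift 2; route in shift 3; press in shift 6; bore in shift 1; mill in shift 4

Checking: drill(shift 2) before route(shift 3); bore(shift 1) before mill(shift 4); bore(shift 1) before route(shift 3); drill(shift 2) before press(shift 6); bend(shift 5) before tap(shift 7); drill(shift 2) != tap(shift 7); bend(shift 5) != bore(shift 1); press=shift 6 in [shift 6,shift 8]; mill=shift 4 in [shift 1,shift 7]; bore=shift 1 in [shift 1,shift 7]; route=shift 3 in [shift 1,shift 7]; max 1 per shift (cap 1).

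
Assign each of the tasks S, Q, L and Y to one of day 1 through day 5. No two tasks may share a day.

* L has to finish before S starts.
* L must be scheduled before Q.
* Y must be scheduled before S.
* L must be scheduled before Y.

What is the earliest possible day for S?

day 3

Precedence pushes S to at least day 3.
S at day 3 is achievable: L -> day 1, S -> day 3, Y -> day 2, Q -> day 4.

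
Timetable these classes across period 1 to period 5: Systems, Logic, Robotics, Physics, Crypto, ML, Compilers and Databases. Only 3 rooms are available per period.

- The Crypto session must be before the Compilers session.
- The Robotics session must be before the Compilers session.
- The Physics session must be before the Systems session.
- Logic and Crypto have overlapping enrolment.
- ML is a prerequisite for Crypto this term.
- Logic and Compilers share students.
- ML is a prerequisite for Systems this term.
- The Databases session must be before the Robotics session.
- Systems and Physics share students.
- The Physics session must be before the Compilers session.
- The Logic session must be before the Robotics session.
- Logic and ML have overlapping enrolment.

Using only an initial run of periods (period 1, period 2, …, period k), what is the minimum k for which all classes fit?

4

The precedence chain requires at least 3 distinct periods.
With at most 3 per period and 8 classes, at least 3 periods are needed.
Could 3 periods be enough, i.e. nothing placed later than period 3? No: Compilers must come after Robotics (at period 1 or later) → {period 2, period 3}; Robotics must come before Compilers (at period 3 or earlier) → {period 1, period 2}; Robotics must come after Databases (at period 1 or later) → {period 2}; Crypto must come before Compilers (at period 3 or earlier) → {period 1, period 2}; Crypto must come after ML (at period 1 or later) → {period 2}; ML must come before Crypto (at period 2 or earlier) → {period 1}; Logic must come before Robotics (at period 2 or earlier) → {period 1}; ML can't share with Logic (period 1) → nothing is left.
So 3 periods is not enough.
4 works (last occupied period: period 4): for example Databases=period 1, Logic=period 1, ML=period 2, Systems=period 3, Crypto=period 3, Robotics=period 2, Compilers=period 4, Physics=period 1.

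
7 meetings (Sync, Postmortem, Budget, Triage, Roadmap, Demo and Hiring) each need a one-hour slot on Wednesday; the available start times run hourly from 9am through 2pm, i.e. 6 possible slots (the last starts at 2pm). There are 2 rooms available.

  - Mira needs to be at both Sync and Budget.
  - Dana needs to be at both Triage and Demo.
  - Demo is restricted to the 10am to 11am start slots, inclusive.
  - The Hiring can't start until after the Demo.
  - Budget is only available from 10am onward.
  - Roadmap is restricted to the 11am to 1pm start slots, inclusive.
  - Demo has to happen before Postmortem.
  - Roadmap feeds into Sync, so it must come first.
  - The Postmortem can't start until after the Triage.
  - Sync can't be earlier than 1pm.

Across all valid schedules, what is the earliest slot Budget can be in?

Budget is available from 10am.
Budget at 10am is achievable: Roadmap=11am; Sync=1pm; Hiring=12pm; Demo=10am; Budget=10am; Triage=9am; Postmortem=11am.

10am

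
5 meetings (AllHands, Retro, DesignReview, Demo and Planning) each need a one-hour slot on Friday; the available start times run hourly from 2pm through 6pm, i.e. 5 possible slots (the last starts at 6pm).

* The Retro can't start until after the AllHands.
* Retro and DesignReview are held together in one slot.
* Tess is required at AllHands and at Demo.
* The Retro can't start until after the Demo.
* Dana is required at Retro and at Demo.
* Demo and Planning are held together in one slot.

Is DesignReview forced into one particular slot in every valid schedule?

No

DesignReview can be 4pm (e.g. DesignReview -> 4pm; Planning -> 3pm; AllHands -> 2pm; Retro -> 4pm; Demo -> 3pm) or 5pm (e.g. AllHands=2pm; Planning=3pm; Retro=5pm; DesignReview=5pm; Demo=3pm).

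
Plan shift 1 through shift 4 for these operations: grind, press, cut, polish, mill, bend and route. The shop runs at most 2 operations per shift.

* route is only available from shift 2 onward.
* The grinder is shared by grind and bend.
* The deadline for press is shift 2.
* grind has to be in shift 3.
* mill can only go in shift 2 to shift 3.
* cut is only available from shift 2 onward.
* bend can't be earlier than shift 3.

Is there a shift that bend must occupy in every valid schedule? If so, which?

shift 4

bend's window is shift 3–shift 4.
grind is fixed at shift 3, and bend can't share a shift with grind.
So bend must be shift 4.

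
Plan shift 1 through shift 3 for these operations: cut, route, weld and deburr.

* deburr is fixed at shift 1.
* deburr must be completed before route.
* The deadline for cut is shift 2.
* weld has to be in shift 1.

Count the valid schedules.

4

Enumerating: deburr=shift 1, weld=shift 1, cut=shift 1, route=shift 2 | deburr in shift 1; route in shift 3; cut in shift 1; weld in shift 1 | weld=shift 1, deburr=shift 1, cut=shift 2, route=shift 2 | weld -> shift 1; route -> shift 3; deburr -> shift 1; cut -> shift 2.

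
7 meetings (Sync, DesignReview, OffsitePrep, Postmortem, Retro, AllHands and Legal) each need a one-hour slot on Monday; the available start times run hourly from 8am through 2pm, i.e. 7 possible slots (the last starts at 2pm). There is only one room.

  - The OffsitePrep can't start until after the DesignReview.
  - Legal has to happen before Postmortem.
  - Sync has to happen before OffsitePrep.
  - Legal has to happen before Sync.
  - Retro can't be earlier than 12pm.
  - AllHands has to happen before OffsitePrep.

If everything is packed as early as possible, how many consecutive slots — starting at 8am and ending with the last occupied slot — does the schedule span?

7 slots

The precedence chain requires at least 3 distinct slots.
With at most 1 per slot and 7 meetings, at least 7 slots are needed.
Retro can't be placed before 12pm — that is slot 5 counting from 8am — so the schedule must run through at least 5 slots.
7 works (last occupied slot: 2pm): for example OffsitePrep in 1pm, AllHands in 11am, Retro in 12pm, Legal in 8am, Postmortem in 2pm, Sync in 9am, DesignReview in 10am.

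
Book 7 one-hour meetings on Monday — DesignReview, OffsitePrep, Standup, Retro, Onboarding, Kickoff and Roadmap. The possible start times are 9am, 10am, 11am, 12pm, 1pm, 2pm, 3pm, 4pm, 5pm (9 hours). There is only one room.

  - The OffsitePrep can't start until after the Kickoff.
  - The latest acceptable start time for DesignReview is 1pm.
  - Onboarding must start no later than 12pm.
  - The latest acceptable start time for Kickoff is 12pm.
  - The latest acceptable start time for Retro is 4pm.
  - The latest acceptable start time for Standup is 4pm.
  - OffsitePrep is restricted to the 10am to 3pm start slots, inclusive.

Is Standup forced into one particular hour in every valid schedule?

Standup can be 9am (e.g. Roadmap in 3pm; OffsitePrep in 1pm; DesignReview in 12pm; Kickoff in 10am; Standup in 9am; Retro in 2pm; Onboarding in 11am) or 10am (e.g. Kickoff=9am; Retro=2pm; OffsitePrep=1pm; DesignReview=12pm; Roadmap=3pm; Onboarding=11am; Standup=10am).

No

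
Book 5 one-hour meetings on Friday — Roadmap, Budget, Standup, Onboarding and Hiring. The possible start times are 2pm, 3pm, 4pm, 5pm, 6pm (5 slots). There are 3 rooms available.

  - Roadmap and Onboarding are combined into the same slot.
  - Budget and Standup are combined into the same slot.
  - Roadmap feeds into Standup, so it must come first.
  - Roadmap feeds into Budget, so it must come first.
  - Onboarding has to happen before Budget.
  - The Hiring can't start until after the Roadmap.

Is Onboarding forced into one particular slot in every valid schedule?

No

Onboarding can be 2pm (e.g. Standup in 3pm; Budget in 3pm; Hiring in 3pm; Roadmap in 2pm; Onboarding in 2pm) or 3pm (e.g. Roadmap=3pm, Onboarding=3pm, Standup=4pm, Budget=4pm, Hiring=4pm).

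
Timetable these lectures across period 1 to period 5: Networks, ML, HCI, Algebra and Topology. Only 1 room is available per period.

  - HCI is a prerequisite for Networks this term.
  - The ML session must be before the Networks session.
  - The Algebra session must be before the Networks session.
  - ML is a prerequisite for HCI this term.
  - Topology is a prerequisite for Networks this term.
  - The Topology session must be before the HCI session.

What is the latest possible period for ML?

period 3

Downstream work caps ML at period 3.
ML at period 3 is achievable: ML -> period 3; Networks -> period 5; HCI -> period 4; Topology -> period 1; Algebra -> period 2.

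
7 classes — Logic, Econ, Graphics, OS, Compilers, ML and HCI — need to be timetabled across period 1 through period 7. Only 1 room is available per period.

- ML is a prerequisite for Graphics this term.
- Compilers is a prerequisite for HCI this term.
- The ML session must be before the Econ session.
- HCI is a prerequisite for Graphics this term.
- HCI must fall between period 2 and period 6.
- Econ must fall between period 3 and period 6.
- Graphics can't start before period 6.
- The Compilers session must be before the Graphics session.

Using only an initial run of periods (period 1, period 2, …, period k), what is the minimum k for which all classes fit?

The precedence chain requires at least 3 distinct periods.
With at most 1 per period and 7 classes, at least 7 periods are needed.
Graphics can't be placed before period 6, so the schedule must run through at least period 6.
7 works (last occupied period: period 7): for example Graphics=period 6; OS=period 7; HCI=period 4; ML=period 2; Logic=period 5; Compilers=period 1; Econ=period 3.

7 periods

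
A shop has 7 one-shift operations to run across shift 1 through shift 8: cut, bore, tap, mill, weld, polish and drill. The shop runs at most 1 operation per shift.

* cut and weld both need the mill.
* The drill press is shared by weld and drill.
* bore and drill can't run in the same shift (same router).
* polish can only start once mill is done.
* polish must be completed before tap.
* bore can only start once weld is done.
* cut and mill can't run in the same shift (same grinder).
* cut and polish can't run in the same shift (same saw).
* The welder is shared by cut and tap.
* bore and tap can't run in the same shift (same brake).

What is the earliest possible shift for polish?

shift 2

Precedence pushes polish to at least shift 2; downstream work caps polish at shift 7.
polish at shift 2 is achievable: tap -> shift 5; bore -> shift 4; cut -> shift 6; weld -> shift 3; mill -> shift 1; drill -> shift 7; polish -> shift 2.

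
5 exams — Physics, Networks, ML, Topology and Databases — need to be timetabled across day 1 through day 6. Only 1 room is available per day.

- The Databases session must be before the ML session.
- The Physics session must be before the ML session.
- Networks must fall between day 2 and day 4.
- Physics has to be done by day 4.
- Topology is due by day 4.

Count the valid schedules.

54

Splitting on Physics: it can be day 1 (18), day 2 (12), day 3 (12), day 4 (12). Listing each branch's schedules as (Networks, ML, Topology, Databases) by day number:
Physics=day 1: (2,5,3,4) (2,5,4,3) (2,6,3,4) (2,6,3,5) (2,6,4,3) (2,6,4,5) (3,5,2,4) (3,5,4,2) (3,6,2,4) (3,6,2,5) (3,6,4,2) (3,6,4,5) (4,5,2,3) (4,5,3,2) (4,6,2,3) (4,6,2,5) (4,6,3,2) (4,6,3,5) — 18.
Physics=day 2: (3,5,1,4) (3,5,4,1) (3,6,1,4) (3,6,1,5) (3,6,4,1) (3,6,4,5) (4,5,1,3) (4,5,3,1) (4,6,1,3) (4,6,1,5) (4,6,3,1) (4,6,3,5) — 12.
Physics=day 3: (2,5,1,4) (2,5,4,1) (2,6,1,4) (2,6,1,5) (2,6,4,1) (2,6,4,5) (4,5,1,2) (4,5,2,1) (4,6,1,2) (4,6,1,5) (4,6,2,1) (4,6,2,5) — 12.
Physics=day 4: (2,5,1,3) (2,5,3,1) (2,6,1,3) (2,6,1,5) (2,6,3,1) (2,6,3,5) (3,5,1,2) (3,5,2,1) (3,6,1,2) (3,6,1,5) (3,6,2,1) (3,6,2,5) — 12.
Summing: 18 + 12 + 12 + 12 = 54.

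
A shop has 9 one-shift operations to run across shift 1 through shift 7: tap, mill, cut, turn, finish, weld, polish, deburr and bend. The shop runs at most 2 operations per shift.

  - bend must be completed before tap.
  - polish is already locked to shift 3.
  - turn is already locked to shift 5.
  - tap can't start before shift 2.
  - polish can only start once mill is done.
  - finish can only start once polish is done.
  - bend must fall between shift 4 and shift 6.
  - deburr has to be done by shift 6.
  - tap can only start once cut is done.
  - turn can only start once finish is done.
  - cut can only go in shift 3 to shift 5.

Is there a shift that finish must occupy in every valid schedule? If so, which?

shift 4

polish is fixed at shift 3 and must come before finish, so finish is at least shift 4.
turn is fixed at shift 5 and must come after finish, so finish is at most shift 4.
So finish must be shift 4.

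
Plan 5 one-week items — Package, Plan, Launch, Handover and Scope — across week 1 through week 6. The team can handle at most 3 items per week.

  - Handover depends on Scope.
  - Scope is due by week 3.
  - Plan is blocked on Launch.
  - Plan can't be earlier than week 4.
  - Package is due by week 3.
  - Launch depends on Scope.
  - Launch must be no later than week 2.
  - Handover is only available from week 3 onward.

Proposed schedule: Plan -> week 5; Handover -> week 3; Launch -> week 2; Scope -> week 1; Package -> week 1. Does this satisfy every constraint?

Launch depends on Scope — holds.
Launch must be no later than week 2 — holds.
Handover is only available from week 3 onward — holds.
Handover depends on Scope — holds.
Scope is due by week 3 — holds.
Plan is blocked on Launch — holds.
Plan can't be earlier than week 4 — holds.
The team can handle at most 3 items per week — holds.
Package is due by week 3 — holds.

Yes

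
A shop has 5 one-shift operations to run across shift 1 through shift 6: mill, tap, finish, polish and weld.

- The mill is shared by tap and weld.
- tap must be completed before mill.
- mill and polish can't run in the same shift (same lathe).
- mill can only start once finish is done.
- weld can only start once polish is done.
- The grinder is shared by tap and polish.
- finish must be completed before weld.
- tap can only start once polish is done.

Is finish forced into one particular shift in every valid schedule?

No

finish can be shift 1 (e.g. tap=shift 2; polish=shift 1; finish=shift 1; weld=shift 3; mill=shift 3) or shift 2 (e.g. weld -> shift 3; finish -> shift 2; polish -> shift 1; mill -> shift 3; tap -> shift 2).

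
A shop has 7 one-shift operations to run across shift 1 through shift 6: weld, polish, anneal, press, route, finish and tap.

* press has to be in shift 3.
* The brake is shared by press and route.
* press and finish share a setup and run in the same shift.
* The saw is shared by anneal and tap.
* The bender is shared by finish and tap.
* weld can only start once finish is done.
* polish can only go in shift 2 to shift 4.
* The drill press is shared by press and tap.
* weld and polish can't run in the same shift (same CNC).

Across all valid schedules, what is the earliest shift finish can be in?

Finish must be in the same shift as press, which can't be before shift 3, so finish is at least shift 3; finish must be in the same shift as press, which can't be after shift 3, so finish is at most shift 3.
finish at shift 3 is achievable: weld=shift 4, polish=shift 2, press=shift 3, route=shift 1, anneal=shift 1, finish=shift 3, tap=shift 2.

shift 3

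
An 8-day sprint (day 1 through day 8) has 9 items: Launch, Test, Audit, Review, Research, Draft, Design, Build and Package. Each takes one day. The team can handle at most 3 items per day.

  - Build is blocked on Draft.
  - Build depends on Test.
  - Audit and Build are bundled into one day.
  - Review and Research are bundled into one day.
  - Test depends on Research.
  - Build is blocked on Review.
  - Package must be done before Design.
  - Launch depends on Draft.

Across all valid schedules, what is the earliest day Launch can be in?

day 2

Precedence pushes Launch to at least day 2.
Launch at day 2 is achievable: Package in day 2, Launch in day 2, Test in day 2, Research in day 1, Audit in day 3, Review in day 1, Draft in day 1, Build in day 3, Design in day 3.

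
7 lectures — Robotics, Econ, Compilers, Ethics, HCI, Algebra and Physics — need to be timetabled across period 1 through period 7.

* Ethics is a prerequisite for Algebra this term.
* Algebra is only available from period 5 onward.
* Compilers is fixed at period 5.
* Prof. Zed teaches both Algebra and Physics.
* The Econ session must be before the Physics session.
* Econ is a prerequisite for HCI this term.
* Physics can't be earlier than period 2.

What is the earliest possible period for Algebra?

Algebra is available from period 5.
Algebra at period 5 is achievable: Ethics -> period 1; Algebra -> period 5; Physics -> period 2; Econ -> period 1; Compilers -> period 5; HCI -> period 2; Robotics -> period 1.

period 5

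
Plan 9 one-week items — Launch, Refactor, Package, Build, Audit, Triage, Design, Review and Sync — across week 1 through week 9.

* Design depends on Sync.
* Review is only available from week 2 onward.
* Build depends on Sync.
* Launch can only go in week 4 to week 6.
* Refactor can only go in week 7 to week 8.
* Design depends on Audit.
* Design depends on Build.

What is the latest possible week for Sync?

week 7

Downstream work caps Sync at week 7.
Sync at week 7 is achievable: Design in week 9, Build in week 8, Refactor in week 7, Launch in week 4, Triage in week 1, Audit in week 1, Review in week 2, Package in week 1, Sync in week 7.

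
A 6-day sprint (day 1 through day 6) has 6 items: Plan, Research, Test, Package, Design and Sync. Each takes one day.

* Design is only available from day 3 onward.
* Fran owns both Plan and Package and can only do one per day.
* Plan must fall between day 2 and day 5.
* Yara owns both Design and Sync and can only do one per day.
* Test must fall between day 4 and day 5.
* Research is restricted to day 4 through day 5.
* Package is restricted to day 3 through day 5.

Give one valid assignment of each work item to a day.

Package -> day 3, Research -> day 4, Design -> day 3, Sync -> day 1, Test -> day 4, Plan -> day 2

Checking: Plan(day 2) != Package(day 3); Design(day 3) != Sync(day 1); Package=day 3 in [day 3,day 5]; Test=day 4 in [day 4,day 5]; Design=day 3 in [day 3,day 6]; Plan=day 2 in [day 2,day 5]; Research=day 4 in [day 4,day 5].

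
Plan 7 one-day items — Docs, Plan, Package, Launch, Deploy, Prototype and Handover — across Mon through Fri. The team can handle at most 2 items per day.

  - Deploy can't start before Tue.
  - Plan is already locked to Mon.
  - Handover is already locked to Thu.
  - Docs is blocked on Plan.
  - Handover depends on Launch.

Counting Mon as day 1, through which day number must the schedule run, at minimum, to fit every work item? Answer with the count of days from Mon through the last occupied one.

4

The precedence chain requires at least 2 distinct days.
With at most 2 per day and 7 work items, at least 4 days are needed.
Handover can't be placed before Thu — that is day 4 counting from Mon — so the schedule must run through at least 4 days.
4 works (last occupied day: Thu): for example Plan=Mon, Docs=Tue, Launch=Mon, Deploy=Tue, Package=Wed, Prototype=Wed, Handover=Thu.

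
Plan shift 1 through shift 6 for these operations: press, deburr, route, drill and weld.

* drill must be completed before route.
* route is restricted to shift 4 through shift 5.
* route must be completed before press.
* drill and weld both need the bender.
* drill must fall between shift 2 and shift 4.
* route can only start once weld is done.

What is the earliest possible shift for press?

shift 5

Precedence pushes press to at least shift 5.
press at shift 5 is achievable: press -> shift 5; deburr -> shift 1; drill -> shift 2; weld -> shift 1; route -> shift 4.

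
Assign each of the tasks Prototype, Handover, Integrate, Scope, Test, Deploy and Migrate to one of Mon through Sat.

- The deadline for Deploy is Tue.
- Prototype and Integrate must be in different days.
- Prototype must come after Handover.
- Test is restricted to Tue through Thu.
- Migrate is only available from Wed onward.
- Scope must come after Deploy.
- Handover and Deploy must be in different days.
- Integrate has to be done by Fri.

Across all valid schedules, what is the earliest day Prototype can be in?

Tue

Precedence pushes Prototype to at least Tue.
Prototype at Tue is achievable: Deploy -> Tue; Scope -> Wed; Handover -> Mon; Test -> Tue; Integrate -> Mon; Migrate -> Wed; Prototype -> Tue.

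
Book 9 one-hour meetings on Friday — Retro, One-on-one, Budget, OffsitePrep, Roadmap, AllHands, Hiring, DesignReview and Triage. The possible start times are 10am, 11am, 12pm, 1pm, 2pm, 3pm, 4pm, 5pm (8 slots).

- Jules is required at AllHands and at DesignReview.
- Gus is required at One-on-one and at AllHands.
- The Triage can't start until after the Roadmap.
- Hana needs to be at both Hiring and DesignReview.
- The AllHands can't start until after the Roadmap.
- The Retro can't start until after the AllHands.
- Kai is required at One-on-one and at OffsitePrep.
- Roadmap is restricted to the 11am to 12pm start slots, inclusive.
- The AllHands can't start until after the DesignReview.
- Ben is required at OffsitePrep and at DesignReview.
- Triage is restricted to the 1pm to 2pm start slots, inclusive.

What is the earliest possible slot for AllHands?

Precedence pushes AllHands to at least 12pm; downstream work caps AllHands at 4pm.
AllHands at 12pm is achievable: AllHands=12pm, Retro=1pm, Triage=1pm, OffsitePrep=11am, Roadmap=11am, One-on-one=10am, DesignReview=10am, Budget=10am, Hiring=11am.

12pm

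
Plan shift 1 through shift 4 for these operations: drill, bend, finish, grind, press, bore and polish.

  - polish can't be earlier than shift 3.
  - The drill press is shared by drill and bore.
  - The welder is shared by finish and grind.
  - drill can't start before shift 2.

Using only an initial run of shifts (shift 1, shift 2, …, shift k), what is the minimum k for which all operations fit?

polish can't be placed before shift 3, so the schedule must run through at least shift 3.
3 works (last occupied shift: shift 3): for example bend=shift 1, grind=shift 2, polish=shift 3, drill=shift 2, finish=shift 1, bore=shift 1, press=shift 1.

3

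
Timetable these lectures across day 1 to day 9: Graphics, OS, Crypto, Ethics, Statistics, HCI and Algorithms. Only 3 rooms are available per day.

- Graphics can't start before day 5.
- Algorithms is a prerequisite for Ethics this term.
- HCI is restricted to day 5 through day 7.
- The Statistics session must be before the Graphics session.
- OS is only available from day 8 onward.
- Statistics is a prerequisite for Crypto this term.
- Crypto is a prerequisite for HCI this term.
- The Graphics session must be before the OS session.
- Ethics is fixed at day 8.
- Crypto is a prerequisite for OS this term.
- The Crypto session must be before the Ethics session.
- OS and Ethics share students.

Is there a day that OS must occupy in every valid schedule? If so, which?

OS's window is day 8–day 9.
Ethics is fixed at day 8, and OS can't share a day with Ethics.
So OS must be day 9.

day 9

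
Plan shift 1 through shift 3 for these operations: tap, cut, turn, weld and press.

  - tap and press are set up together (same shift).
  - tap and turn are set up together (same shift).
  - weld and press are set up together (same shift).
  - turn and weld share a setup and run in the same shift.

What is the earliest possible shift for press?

shift 1

press at shift 1 is achievable: turn=shift 1; press=shift 1; tap=shift 1; weld=shift 1; cut=shift 1.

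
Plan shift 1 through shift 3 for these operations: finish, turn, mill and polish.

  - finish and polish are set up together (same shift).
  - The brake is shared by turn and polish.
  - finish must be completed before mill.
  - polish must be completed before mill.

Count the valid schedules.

6

Splitting on finish: it can be shift 1 (4), shift 2 (2). Listing each branch's schedules as (turn, mill, polish) by shift number:
finish=shift 1: (2,2,1) (2,3,1) (3,2,1) (3,3,1) — 4.
finish=shift 2: (1,3,2) (3,3,2) — 2.
Summing: 4 + 2 = 6.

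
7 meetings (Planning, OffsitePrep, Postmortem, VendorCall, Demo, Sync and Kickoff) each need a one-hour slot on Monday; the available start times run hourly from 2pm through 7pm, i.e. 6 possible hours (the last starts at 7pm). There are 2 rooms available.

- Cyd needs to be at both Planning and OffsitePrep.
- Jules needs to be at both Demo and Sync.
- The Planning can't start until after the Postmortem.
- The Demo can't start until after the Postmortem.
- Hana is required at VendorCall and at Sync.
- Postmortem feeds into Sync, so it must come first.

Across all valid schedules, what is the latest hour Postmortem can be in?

5pm

Downstream work caps Postmortem at 6pm.
Postmortem at 5pm is achievable: Demo in 6pm, Planning in 6pm, OffsitePrep in 2pm, Sync in 7pm, Postmortem in 5pm, Kickoff in 3pm, VendorCall in 2pm.
Nothing later works — the conflict and capacity constraints rule out every hour after 5pm.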